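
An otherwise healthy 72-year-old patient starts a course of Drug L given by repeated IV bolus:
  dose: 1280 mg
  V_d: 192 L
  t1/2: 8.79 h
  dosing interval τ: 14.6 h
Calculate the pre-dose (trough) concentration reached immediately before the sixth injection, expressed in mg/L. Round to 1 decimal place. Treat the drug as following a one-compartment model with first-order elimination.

C₀ per dose = Dose / Vd = 1280 / 192 = 6.667 mg/L
k = ln2 / t½ = 0.693147 / 8.79 = 0.07886 h⁻¹
Fraction remaining after one interval: r = e^(−kτ) = e^(−0.07886 × 14.6) = 0.3162
Before dose 6, 5 doses have been given (aged 1τ, 2τ, 3τ, 4τ, 5τ).
C_trough = C₀ × (r + r² + … + r^5) = C₀ × r(1−r^5)/(1−r)
        = 6.667 × 0.3162 × (1 − 0.003161) / (1 − 0.3162) = 3.073 mg/L

3.1 mg/L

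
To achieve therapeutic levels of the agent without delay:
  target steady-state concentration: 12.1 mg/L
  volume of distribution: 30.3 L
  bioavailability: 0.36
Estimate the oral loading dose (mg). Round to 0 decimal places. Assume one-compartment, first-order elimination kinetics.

1018 mg

LD = Css × Vd / F = 12.1 × 30.3 / 0.36 = 1018 mg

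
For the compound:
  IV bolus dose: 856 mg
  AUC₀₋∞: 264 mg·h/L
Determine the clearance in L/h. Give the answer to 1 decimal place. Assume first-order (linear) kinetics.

CL = Dose / AUC = 856 / 264 = 3.242 L/h

3.2 L/h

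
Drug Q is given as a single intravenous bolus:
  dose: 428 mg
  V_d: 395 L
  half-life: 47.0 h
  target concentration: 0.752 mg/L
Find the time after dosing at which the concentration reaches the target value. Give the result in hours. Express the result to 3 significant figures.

C₀ = Dose / Vd = 428.0 / 395 = 1.084 mg/L
k = ln2 / t½ = 0.693147 / 47.0 = 0.01475 h⁻¹
t = ln(C₀ / C) / k = ln(1.084 / 0.752) / 0.01475
  = ln(1.441) / 0.01475 = 0.3653 / 0.01475 = 24.77 h

24.8 h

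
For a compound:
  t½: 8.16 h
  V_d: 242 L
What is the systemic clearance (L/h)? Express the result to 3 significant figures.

20.6 L/h

k = ln2 / t½ = 0.693147 / 8.16 = 0.08494 h⁻¹
CL = k × Vd = 0.08494 × 242 = 20.56 L/h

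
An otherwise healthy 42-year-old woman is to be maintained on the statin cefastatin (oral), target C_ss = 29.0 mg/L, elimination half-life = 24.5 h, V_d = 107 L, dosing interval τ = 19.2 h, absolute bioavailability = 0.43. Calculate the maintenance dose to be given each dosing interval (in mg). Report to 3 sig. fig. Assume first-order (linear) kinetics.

3920 mg

k = ln2 / t½ = 0.693147 / 24.5 = 0.02829 h⁻¹
CL = k × Vd = 0.02829 × 107 = 3.027 L/h
At steady state, F × (Dose/τ) = Css × CL.
Dose = Css × CL × τ / F = 29.0 × 3.027 × 19.2 / 0.43 = 3920 mg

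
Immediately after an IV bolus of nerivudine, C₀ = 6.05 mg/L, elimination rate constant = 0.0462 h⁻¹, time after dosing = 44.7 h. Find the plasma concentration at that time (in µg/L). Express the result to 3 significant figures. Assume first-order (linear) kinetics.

767 µg/L

C = C₀ · e^(−k·t) = 6.050 × e^(−0.04620 × 44.7)
  = 6.050 × 0.1268 = 0.7671 mg/L
Convert: 0.7671 mg/L × 1000 = 767.1 µg/L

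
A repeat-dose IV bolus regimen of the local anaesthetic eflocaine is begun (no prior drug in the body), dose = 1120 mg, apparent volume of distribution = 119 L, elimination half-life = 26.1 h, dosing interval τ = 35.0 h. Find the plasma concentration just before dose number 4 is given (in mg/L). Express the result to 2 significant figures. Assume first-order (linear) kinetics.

5.8 mg/L

C₀ per dose = Dose / Vd = 1120 / 119 = 9.412 mg/L
k = ln2 / t½ = 0.693147 / 26.1 = 0.02656 h⁻¹
Fraction remaining after one interval: r = e^(−kτ) = e^(−0.02656 × 35.0) = 0.3947
Before dose 4, 3 doses have been given (aged 1τ, 2τ, 3τ).
C_trough = C₀ × (r + r² + … + r^3) = C₀ × r(1−r^3)/(1−r)
        = 9.412 × 0.3947 × (1 − 0.06149) / (1 − 0.3947) = 5.760 mg/L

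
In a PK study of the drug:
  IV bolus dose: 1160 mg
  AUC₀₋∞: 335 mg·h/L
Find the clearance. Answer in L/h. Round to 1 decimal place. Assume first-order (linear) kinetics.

3.5 L/h

CL = Dose / AUC = 1160 / 335 = 3.463 L/h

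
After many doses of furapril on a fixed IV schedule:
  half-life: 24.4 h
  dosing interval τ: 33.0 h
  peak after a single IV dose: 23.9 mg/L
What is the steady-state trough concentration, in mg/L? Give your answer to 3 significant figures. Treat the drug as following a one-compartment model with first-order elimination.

k = ln2 / t½ = 0.693147 / 24.4 = 0.02841 h⁻¹
e^(−kτ) = e^(−0.02841 × 33.0) = 0.3916
Accumulation ratio R = 1 / (1 − e^(−kτ)) = 1 / (1 − 0.3916) = 1.644
Steady-state trough = C₀ × R × e^(−kτ) = 23.9 × 1.644 × 0.3916 = 15.39 mg/L

15.4 mg/L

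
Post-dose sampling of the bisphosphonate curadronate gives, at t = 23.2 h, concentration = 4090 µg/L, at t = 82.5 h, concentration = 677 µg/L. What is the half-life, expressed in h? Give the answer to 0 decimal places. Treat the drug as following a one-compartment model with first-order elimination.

23 h

k = ln(C₁/C₂) / (t₂ − t₁) = ln(4090/677) / (82.5 − 23.2)
  = 1.799 / 59.30 = 0.03034 h⁻¹
t½ = ln2 / k = 0.693147 / 0.03034 = 22.85 h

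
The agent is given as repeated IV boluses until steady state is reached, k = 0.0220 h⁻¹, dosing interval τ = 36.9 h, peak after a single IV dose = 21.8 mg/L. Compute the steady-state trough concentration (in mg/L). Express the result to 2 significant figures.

e^(−kτ) = e^(−0.02200 × 36.9) = 0.4441
Accumulation ratio R = 1 / (1 − e^(−kτ)) = 1 / (1 − 0.4441) = 1.799
Steady-state trough = C₀ × R × e^(−kτ) = 21.8 × 1.799 × 0.4441 = 17.42 mg/L

17 mg/L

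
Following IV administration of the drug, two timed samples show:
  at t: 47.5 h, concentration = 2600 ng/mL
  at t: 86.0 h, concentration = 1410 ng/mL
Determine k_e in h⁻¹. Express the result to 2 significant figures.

k = ln(C₁/C₂) / (t₂ − t₁) = ln(2600/1410) / (86.0 − 47.5)
  = 0.6119 / 38.50 = 0.01589 h⁻¹

0.016 h⁻¹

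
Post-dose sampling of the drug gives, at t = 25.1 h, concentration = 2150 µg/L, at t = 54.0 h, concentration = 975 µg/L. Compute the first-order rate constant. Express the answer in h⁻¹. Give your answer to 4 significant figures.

0.02736 h⁻¹

k = ln(C₁/C₂) / (t₂ − t₁) = ln(2150/975) / (54.0 − 25.1)
  = 0.7908 / 28.90 = 0.02736 h⁻¹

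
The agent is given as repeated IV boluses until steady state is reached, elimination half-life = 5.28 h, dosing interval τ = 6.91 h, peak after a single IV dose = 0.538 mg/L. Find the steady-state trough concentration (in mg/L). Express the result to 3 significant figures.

0.364 mg/L

k = ln2 / t½ = 0.693147 / 5.28 = 0.1313 h⁻¹
e^(−kτ) = e^(−0.1313 × 6.91) = 0.4036
Accumulation ratio R = 1 / (1 − e^(−kτ)) = 1 / (1 − 0.4036) = 1.677
Steady-state trough = C₀ × R × e^(−kτ) = 0.538 × 1.677 × 0.4036 = 0.3641 mg/L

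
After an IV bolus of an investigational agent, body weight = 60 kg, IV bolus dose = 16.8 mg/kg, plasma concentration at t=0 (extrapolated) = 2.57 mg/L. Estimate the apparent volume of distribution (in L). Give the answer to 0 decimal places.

Dose = 16.8 × 60 = 1008 mg
Vd = Dose / C₀ = 1008 / 2.57 = 392.2 L

392 L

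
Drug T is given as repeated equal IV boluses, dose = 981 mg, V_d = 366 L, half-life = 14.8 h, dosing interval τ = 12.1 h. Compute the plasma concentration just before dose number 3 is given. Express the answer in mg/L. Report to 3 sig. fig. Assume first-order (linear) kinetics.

2.38 mg/L

C₀ per dose = Dose / Vd = 981 / 366 = 2.680 mg/L
k = ln2 / t½ = 0.693147 / 14.8 = 0.04683 h⁻¹
Fraction remaining after one interval: r = e^(−kτ) = e^(−0.04683 × 12.1) = 0.5674
Before dose 3, 2 doses have been given (aged 1τ, 2τ).
C_trough = C₀ × (r + r²) = 2.680 × (0.5674 + 0.3219) = 2.383 mg/L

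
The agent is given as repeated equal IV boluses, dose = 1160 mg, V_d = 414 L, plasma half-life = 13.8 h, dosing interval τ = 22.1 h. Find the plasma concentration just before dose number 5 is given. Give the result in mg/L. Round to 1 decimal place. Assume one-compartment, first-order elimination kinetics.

C₀ per dose = Dose / Vd = 1160 / 414 = 2.802 mg/L
k = ln2 / t½ = 0.693147 / 13.8 = 0.05023 h⁻¹
Fraction remaining after one interval: r = e^(−kτ) = e^(−0.05023 × 22.1) = 0.3295
Before dose 5, 4 doses have been given (aged 1τ, 2τ, 3τ, 4τ).
C_trough = C₀ × (r + r² + … + r^4) = C₀ × r(1−r^4)/(1−r)
        = 2.802 × 0.3295 × (1 − 0.01179) / (1 − 0.3295) = 1.361 mg/L

1.4 mg/L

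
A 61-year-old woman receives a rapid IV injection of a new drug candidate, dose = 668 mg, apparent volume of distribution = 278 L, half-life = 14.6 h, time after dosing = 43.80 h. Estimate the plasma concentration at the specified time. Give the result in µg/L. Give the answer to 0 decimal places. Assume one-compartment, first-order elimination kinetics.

300 µg/L

C₀ = Dose / Vd = 668.0 / 278 = 2.403 mg/L
k = ln2 / t½ = 0.693147 / 14.6 = 0.04748 h⁻¹
t / t½ = 43.80 / 14.6 = 3 half-lives
C = C₀ × (1/2)^3 = 2.403 × 0.1250 = 0.3004 mg/L
Convert: 0.3004 mg/L × 1000 = 300.4 µg/L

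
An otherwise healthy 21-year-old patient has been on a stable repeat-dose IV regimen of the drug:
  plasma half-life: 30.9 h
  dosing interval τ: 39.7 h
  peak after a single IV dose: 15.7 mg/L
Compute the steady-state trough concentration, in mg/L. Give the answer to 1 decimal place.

k = ln2 / t½ = 0.693147 / 30.9 = 0.02243 h⁻¹
e^(−kτ) = e^(−0.02243 × 39.7) = 0.4105
Accumulation ratio R = 1 / (1 − e^(−kτ)) = 1 / (1 − 0.4105) = 1.696
Steady-state trough = C₀ × R × e^(−kτ) = 15.7 × 1.696 × 0.4105 = 10.93 mg/L

10.9 mg/L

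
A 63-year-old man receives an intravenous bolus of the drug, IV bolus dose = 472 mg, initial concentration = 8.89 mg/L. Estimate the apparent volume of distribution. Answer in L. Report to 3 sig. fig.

53.1 L

Vd = Dose / C₀ = 472.0 / 8.89 = 53.09 L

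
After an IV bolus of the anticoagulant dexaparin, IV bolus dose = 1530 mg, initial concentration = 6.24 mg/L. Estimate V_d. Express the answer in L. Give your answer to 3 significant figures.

245 L

Vd = Dose / C₀ = 1530 / 6.24 = 245.2 L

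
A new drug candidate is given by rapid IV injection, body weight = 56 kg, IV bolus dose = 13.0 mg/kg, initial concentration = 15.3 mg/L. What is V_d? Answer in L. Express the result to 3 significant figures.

47.6 L

Dose = 13.0 × 56 = 728.0 mg
Vd = Dose / C₀ = 728.0 / 15.3 = 47.58 L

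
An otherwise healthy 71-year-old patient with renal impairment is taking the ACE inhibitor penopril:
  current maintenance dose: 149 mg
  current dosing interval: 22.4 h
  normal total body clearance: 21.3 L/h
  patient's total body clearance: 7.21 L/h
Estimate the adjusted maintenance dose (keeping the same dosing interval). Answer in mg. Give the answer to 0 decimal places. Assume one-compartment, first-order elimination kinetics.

50 mg

To keep the same average steady-state level, dosing rate must scale with clearance.
CL ratio = 7.21 / 21.3 = 0.3385
New dose (same interval) = 149 × 0.3385 = 50.44 mg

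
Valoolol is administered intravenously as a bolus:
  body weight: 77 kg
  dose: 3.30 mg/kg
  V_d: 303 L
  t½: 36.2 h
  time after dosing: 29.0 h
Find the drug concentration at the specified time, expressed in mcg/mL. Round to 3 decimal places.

0.481 mcg/mL

Total dose = 3.30 × 77 = 254.1 mg
C₀ = Dose / Vd = 254.1 / 303 = 0.8386 mg/L
k = ln2 / t½ = 0.693147 / 36.2 = 0.01915 h⁻¹
C = C₀ · e^(−k·t) = 0.8386 × e^(−0.01915 × 29.0)
  = 0.8386 × 0.5739 = 0.4813 mg/L
(0.4813 mg/L = 0.4813 mcg/mL)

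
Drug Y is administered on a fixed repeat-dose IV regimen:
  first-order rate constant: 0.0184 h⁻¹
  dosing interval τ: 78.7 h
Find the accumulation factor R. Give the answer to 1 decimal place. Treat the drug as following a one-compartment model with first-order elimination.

e^(−kτ) = e^(−0.01840 × 78.7) = 0.2350
Accumulation ratio R = 1 / (1 − e^(−kτ)) = 1 / (1 − 0.2350) = 1.307

1.3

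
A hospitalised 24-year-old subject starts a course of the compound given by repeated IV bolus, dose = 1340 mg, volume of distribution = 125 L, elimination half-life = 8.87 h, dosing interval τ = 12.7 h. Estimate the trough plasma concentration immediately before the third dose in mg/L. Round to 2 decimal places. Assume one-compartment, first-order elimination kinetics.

5.45 mg/L

C₀ per dose = Dose / Vd = 1340 / 125 = 10.72 mg/L
k = ln2 / t½ = 0.693147 / 8.87 = 0.07815 h⁻¹
Fraction remaining after one interval: r = e^(−kτ) = e^(−0.07815 × 12.7) = 0.3706
Before dose 3, 2 doses have been given (aged 1τ, 2τ).
C_trough = C₀ × (r + r²) = 10.72 × (0.3706 + 0.1373) = 5.445 mg/L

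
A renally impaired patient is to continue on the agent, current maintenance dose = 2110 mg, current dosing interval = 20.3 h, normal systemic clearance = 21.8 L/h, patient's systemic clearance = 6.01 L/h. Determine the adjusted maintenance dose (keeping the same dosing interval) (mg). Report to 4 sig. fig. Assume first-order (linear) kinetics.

To keep the same average steady-state level, dosing rate must scale with clearance.
CL ratio = 6.01 / 21.8 = 0.2757
New dose (same interval) = 2110 × 0.2757 = 581.7 mg

581.7 mg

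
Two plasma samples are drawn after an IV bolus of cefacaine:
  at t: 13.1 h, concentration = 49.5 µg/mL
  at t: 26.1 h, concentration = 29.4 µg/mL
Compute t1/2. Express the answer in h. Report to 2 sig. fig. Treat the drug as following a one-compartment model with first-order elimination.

17 h

k = ln(C₁/C₂) / (t₂ − t₁) = ln(49.5/29.4) / (26.1 − 13.1)
  = 0.5210 / 13.00 = 0.04008 h⁻¹
t½ = ln2 / k = 0.693147 / 0.04008 = 17.29 h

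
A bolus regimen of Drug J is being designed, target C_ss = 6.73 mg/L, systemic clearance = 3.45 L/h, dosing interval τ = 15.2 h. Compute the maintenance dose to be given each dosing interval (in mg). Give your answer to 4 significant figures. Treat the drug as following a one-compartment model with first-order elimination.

At steady state, Dose/τ = Css × CL.
Dose = Css × CL × τ = 6.73 × 3.450 × 15.2 = 352.9 mg

352.9 mg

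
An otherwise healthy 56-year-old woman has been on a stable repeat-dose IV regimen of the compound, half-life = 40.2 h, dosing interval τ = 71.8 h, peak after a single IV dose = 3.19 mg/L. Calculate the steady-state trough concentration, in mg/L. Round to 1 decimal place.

1.3 mg/L

k = ln2 / t½ = 0.693147 / 40.2 = 0.01724 h⁻¹
e^(−kτ) = e^(−0.01724 × 71.8) = 0.2900
Accumulation ratio R = 1 / (1 − e^(−kτ)) = 1 / (1 − 0.2900) = 1.408
Steady-state trough = C₀ × R × e^(−kτ) = 3.19 × 1.408 × 0.2900 = 1.303 mg/L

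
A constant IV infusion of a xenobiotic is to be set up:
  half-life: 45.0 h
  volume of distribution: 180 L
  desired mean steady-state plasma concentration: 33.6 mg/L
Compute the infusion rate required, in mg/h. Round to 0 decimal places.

93 mg/h

k = ln2 / t½ = 0.693147 / 45.0 = 0.01540 h⁻¹
CL = k × Vd = 0.01540 × 180 = 2.772 L/h
At steady state, infusion rate R₀ = Css × CL = 33.6 × 2.772 = 93.14 mg/h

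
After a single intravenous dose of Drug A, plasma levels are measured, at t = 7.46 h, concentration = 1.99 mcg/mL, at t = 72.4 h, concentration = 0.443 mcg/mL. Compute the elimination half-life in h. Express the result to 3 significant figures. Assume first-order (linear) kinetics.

30.0 h

k = ln(C₁/C₂) / (t₂ − t₁) = ln(1.99/0.443) / (72.4 − 7.46)
  = 1.502 / 64.94 = 0.02313 h⁻¹
t½ = ln2 / k = 0.693147 / 0.02313 = 29.97 h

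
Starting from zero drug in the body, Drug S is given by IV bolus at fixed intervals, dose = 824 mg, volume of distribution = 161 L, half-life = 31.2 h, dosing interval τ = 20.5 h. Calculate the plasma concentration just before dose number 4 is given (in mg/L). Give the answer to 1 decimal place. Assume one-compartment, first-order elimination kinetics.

C₀ per dose = Dose / Vd = 824 / 161 = 5.118 mg/L
k = ln2 / t½ = 0.693147 / 31.2 = 0.02222 h⁻¹
Fraction remaining after one interval: r = e^(−kτ) = e^(−0.02222 × 20.5) = 0.6341
Before dose 4, 3 doses have been given (aged 1τ, 2τ, 3τ).
C_trough = C₀ × (r + r² + … + r^3) = C₀ × r(1−r^3)/(1−r)
        = 5.118 × 0.6341 × (1 − 0.2550) / (1 − 0.6341) = 6.608 mg/L

6.6 mg/L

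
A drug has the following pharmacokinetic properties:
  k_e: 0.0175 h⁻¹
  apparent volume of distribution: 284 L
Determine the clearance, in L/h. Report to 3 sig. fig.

4.97 L/h

CL = k × Vd = 0.0175 × 284 = 4.970 L/h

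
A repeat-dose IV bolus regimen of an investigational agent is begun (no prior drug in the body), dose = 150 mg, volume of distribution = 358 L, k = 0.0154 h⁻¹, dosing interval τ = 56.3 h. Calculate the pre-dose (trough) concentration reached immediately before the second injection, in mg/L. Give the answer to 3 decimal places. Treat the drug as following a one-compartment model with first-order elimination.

0.176 mg/L

C₀ per dose = Dose / Vd = 150 / 358 = 0.4190 mg/L
Fraction remaining after one interval: r = e^(−kτ) = e^(−0.01540 × 56.3) = 0.4202
Before dose 2, 1 dose has been given (aged 1τ).
C_trough = C₀ × r = 0.4190 × 0.4202 = 0.1761 mg/L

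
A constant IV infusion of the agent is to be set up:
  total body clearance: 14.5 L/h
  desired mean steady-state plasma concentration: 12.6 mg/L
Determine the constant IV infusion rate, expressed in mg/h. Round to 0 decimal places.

183 mg/h

At steady state, infusion rate R₀ = Css × CL = 12.6 × 14.50 = 182.7 mg/h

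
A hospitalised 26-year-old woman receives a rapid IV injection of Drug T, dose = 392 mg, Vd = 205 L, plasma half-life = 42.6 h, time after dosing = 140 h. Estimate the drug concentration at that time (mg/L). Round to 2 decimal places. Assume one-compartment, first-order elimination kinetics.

C₀ = Dose / Vd = 392.0 / 205 = 1.912 mg/L
k = ln2 / t½ = 0.693147 / 42.6 = 0.01627 h⁻¹
C = C₀ · e^(−k·t) = 1.912 × e^(−0.01627 × 140)
  = 1.912 × 0.1025 = 0.1960 mg/L

0.20 mg/L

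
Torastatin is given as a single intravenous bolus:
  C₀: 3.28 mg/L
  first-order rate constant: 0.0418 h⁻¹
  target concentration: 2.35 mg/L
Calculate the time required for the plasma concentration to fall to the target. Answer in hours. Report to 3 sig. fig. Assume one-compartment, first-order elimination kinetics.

7.98 h

t = ln(C₀ / C) / k = ln(3.280 / 2.35) / 0.04180
  = ln(1.396) / 0.04180 = 0.3336 / 0.04180 = 7.981 h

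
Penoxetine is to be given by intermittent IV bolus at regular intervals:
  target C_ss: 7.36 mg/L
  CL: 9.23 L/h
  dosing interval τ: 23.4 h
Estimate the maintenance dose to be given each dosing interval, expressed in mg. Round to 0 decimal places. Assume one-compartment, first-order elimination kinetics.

At steady state, Dose/τ = Css × CL.
Dose = Css × CL × τ = 7.36 × 9.230 × 23.4 = 1590 mg

1590 mg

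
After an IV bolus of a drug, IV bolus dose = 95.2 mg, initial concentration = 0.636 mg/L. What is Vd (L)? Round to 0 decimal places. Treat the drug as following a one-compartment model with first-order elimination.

Vd = Dose / C₀ = 95.20 / 0.636 = 149.7 L

150 L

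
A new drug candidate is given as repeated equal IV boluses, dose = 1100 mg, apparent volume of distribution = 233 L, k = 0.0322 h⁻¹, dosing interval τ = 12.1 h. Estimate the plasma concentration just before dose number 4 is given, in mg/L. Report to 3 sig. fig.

6.83 mg/L

C₀ per dose = Dose / Vd = 1100 / 233 = 4.721 mg/L
Fraction remaining after one interval: r = e^(−kτ) = e^(−0.03220 × 12.1) = 0.6773
Before dose 4, 3 doses have been given (aged 1τ, 2τ, 3τ).
C_trough = C₀ × (r + r² + … + r^3) = C₀ × r(1−r^3)/(1−r)
        = 4.721 × 0.6773 × (1 − 0.3107) / (1 − 0.6773) = 6.830 mg/L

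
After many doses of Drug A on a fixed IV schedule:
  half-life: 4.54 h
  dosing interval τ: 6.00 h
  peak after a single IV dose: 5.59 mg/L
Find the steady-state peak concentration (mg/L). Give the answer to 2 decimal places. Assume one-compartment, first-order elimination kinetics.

k = ln2 / t½ = 0.693147 / 4.54 = 0.1527 h⁻¹
e^(−kτ) = e^(−0.1527 × 6.00) = 0.4000
Accumulation ratio R = 1 / (1 − e^(−kτ)) = 1 / (1 − 0.4000) = 1.667
Steady-state peak = C₀ × R = 5.59 × 1.667 = 9.319 mg/L

9.32 mg/L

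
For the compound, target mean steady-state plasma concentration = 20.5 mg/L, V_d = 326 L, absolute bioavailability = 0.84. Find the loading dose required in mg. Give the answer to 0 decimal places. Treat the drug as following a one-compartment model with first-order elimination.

LD = Css × Vd / F = 20.5 × 326 / 0.84 = 7956 mg

7956 mg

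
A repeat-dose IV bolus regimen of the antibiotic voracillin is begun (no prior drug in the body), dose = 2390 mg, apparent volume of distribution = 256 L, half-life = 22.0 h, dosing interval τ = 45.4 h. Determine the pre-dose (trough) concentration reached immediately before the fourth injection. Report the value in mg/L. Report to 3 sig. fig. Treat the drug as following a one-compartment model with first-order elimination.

C₀ per dose = Dose / Vd = 2390 / 256 = 9.336 mg/L
k = ln2 / t½ = 0.693147 / 22.0 = 0.03151 h⁻¹
Fraction remaining after one interval: r = e^(−kτ) = e^(−0.03151 × 45.4) = 0.2392
Before dose 4, 3 doses have been given (aged 1τ, 2τ, 3τ).
C_trough = C₀ × (r + r² + … + r^3) = C₀ × r(1−r^3)/(1−r)
        = 9.336 × 0.2392 × (1 − 0.01369) / (1 − 0.2392) = 2.895 mg/L

2.90 mg/L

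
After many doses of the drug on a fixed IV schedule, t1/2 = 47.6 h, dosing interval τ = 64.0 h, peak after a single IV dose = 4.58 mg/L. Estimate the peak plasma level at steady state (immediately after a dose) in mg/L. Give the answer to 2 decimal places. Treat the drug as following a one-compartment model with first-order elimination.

7.56 mg/L

k = ln2 / t½ = 0.693147 / 47.6 = 0.01456 h⁻¹
e^(−kτ) = e^(−0.01456 × 64.0) = 0.3938
Accumulation ratio R = 1 / (1 − e^(−kτ)) = 1 / (1 − 0.3938) = 1.650
Steady-state peak = C₀ × R = 4.58 × 1.650 = 7.557 mg/L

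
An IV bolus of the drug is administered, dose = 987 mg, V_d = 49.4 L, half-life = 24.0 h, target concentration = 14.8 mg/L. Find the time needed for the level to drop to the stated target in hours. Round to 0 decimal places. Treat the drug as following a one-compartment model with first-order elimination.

10 h

C₀ = Dose / Vd = 987.0 / 49.4 = 19.98 mg/L
k = ln2 / t½ = 0.693147 / 24.0 = 0.02888 h⁻¹
t = ln(C₀ / C) / k = ln(19.98 / 14.8) / 0.02888
  = ln(1.350) / 0.02888 = 0.3001 / 0.02888 = 10.39 h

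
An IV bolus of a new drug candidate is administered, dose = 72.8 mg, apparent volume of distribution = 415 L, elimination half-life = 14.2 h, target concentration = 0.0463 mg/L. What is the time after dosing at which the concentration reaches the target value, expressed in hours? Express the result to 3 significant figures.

C₀ = Dose / Vd = 72.80 / 415 = 0.1754 mg/L
k = ln2 / t½ = 0.693147 / 14.2 = 0.04881 h⁻¹
t = ln(C₀ / C) / k = ln(0.1754 / 0.0463) / 0.04881
  = ln(3.788) / 0.04881 = 1.332 / 0.04881 = 27.29 h

27.3 h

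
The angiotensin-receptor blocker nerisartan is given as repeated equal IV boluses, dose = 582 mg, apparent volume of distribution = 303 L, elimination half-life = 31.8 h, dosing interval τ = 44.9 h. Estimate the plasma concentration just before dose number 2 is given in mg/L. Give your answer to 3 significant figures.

C₀ per dose = Dose / Vd = 582 / 303 = 1.921 mg/L
k = ln2 / t½ = 0.693147 / 31.8 = 0.02180 h⁻¹
Fraction remaining after one interval: r = e^(−kτ) = e^(−0.02180 × 44.9) = 0.3758
Before dose 2, 1 dose has been given (aged 1τ).
C_trough = C₀ × r = 1.921 × 0.3758 = 0.7219 mg/L

0.722 mg/L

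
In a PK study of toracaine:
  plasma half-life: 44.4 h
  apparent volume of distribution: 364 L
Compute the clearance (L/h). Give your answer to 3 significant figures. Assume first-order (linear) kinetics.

k = ln2 / t½ = 0.693147 / 44.4 = 0.01561 h⁻¹
CL = k × Vd = 0.01561 × 364 = 5.682 L/h

5.68 L/h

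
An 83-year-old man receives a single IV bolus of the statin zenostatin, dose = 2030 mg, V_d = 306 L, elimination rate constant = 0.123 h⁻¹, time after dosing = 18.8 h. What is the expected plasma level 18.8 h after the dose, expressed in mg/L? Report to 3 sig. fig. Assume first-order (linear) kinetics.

0.657 mg/L

C₀ = Dose / Vd = 2030 / 306 = 6.634 mg/L
C = C₀ · e^(−k·t) = 6.634 × e^(−0.1230 × 18.8)
  = 6.634 × 0.09902 = 0.6569 mg/L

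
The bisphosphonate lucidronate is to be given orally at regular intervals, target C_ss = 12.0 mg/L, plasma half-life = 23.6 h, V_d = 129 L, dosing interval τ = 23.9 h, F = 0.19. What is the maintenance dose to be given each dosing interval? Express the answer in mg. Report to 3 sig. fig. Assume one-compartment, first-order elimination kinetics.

k = ln2 / t½ = 0.693147 / 23.6 = 0.02937 h⁻¹
CL = k × Vd = 0.02937 × 129 = 3.789 L/h
At steady state, F × (Dose/τ) = Css × CL.
Dose = Css × CL × τ / F = 12.0 × 3.789 × 23.9 / 0.19 = 5719 mg

5720 mg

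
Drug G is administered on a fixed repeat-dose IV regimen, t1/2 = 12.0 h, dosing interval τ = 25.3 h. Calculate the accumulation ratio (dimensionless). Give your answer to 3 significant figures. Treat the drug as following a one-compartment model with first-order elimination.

k = ln2 / t½ = 0.693147 / 12.0 = 0.05776 h⁻¹
e^(−kτ) = e^(−0.05776 × 25.3) = 0.2319
Accumulation ratio R = 1 / (1 − e^(−kτ)) = 1 / (1 − 0.2319) = 1.302

1.30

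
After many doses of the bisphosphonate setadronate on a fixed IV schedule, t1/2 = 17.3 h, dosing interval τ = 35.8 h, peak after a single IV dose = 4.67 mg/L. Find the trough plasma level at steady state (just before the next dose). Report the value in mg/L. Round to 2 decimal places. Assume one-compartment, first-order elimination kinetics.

1.46 mg/L

k = ln2 / t½ = 0.693147 / 17.3 = 0.04007 h⁻¹
e^(−kτ) = e^(−0.04007 × 35.8) = 0.2382
Accumulation ratio R = 1 / (1 − e^(−kτ)) = 1 / (1 − 0.2382) = 1.313
Steady-state trough = C₀ × R × e^(−kτ) = 4.67 × 1.313 × 0.2382 = 1.461 mg/L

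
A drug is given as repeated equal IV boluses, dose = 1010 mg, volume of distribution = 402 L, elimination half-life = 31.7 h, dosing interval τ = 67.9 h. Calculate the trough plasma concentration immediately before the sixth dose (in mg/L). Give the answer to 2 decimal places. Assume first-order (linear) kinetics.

0.74 mg/L

C₀ per dose = Dose / Vd = 1010 / 402 = 2.512 mg/L
k = ln2 / t½ = 0.693147 / 31.7 = 0.02187 h⁻¹
Fraction remaining after one interval: r = e^(−kτ) = e^(−0.02187 × 67.9) = 0.2265
Before dose 6, 5 doses have been given (aged 1τ, 2τ, 3τ, 4τ, 5τ).
C_trough = C₀ × (r + r² + … + r^5) = C₀ × r(1−r^5)/(1−r)
        = 2.512 × 0.2265 × (1 − 0.0005961) / (1 − 0.2265) = 0.7351 mg/L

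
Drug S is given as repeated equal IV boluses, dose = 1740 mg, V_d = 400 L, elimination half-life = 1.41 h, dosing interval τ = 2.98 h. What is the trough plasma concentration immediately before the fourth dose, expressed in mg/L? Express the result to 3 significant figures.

C₀ per dose = Dose / Vd = 1740 / 400 = 4.350 mg/L
k = ln2 / t½ = 0.693147 / 1.41 = 0.4916 h⁻¹
Fraction remaining after one interval: r = e^(−kτ) = e^(−0.4916 × 2.98) = 0.2311
Before dose 4, 3 doses have been given (aged 1τ, 2τ, 3τ).
C_trough = C₀ × (r + r² + … + r^3) = C₀ × r(1−r^3)/(1−r)
        = 4.350 × 0.2311 × (1 − 0.01234) / (1 − 0.2311) = 1.291 mg/L

1.29 mg/L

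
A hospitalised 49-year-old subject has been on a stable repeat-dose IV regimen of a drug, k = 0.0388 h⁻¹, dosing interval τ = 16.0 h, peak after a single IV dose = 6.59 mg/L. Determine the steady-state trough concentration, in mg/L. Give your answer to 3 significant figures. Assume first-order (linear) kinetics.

7.66 mg/L

e^(−kτ) = e^(−0.03880 × 16.0) = 0.5375
Accumulation ratio R = 1 / (1 − e^(−kτ)) = 1 / (1 − 0.5375) = 2.162
Steady-state trough = C₀ × R × e^(−kτ) = 6.59 × 2.162 × 0.5375 = 7.658 mg/L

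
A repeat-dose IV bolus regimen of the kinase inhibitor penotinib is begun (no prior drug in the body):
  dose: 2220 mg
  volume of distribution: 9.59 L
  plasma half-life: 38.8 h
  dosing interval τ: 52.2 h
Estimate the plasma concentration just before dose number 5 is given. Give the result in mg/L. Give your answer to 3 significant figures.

C₀ per dose = Dose / Vd = 2220 / 9.59 = 231.5 mg/L
k = ln2 / t½ = 0.693147 / 38.8 = 0.01786 h⁻¹
Fraction remaining after one interval: r = e^(−kτ) = e^(−0.01786 × 52.2) = 0.3937
Before dose 5, 4 doses have been given (aged 1τ, 2τ, 3τ, 4τ).
C_trough = C₀ × (r + r² + … + r^4) = C₀ × r(1−r^4)/(1−r)
        = 231.5 × 0.3937 × (1 − 0.02402) / (1 − 0.3937) = 146.7 mg/L

147 mg/L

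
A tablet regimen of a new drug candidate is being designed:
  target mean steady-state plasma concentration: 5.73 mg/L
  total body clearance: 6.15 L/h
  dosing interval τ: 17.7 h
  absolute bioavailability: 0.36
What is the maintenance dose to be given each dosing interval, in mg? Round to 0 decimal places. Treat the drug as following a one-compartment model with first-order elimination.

At steady state, F × (Dose/τ) = Css × CL.
Dose = Css × CL × τ / F = 5.73 × 6.150 × 17.7 / 0.36 = 1733 mg

1733 mg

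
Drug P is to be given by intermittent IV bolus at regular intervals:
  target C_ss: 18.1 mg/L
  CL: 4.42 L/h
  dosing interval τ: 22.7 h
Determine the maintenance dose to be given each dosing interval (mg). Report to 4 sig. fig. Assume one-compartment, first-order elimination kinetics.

1816 mg

At steady state, Dose/τ = Css × CL.
Dose = Css × CL × τ = 18.1 × 4.420 × 22.7 = 1816 mg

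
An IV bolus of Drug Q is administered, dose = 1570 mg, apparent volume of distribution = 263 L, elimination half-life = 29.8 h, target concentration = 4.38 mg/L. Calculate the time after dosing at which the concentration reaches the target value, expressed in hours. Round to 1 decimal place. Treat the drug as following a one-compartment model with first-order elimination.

C₀ = Dose / Vd = 1570 / 263 = 5.970 mg/L
k = ln2 / t½ = 0.693147 / 29.8 = 0.02326 h⁻¹
t = ln(C₀ / C) / k = ln(5.970 / 4.38) / 0.02326
  = ln(1.363) / 0.02326 = 0.3097 / 0.02326 = 13.31 h

13.3 h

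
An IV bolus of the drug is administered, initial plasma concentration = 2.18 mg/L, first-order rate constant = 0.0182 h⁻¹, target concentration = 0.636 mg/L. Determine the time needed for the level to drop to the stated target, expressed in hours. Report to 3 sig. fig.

t = ln(C₀ / C) / k = ln(2.180 / 0.636) / 0.01820
  = ln(3.428) / 0.01820 = 1.232 / 0.01820 = 67.69 h

67.7 h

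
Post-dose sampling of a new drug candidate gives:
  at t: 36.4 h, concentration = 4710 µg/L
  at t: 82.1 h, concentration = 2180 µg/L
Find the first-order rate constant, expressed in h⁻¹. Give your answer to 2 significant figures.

k = ln(C₁/C₂) / (t₂ − t₁) = ln(4710/2180) / (82.1 − 36.4)
  = 0.7704 / 45.70 = 0.01686 h⁻¹

0.017 h⁻¹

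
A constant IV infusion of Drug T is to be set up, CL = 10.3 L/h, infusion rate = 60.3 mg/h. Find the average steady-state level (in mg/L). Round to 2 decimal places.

5.85 mg/L

At steady state Css = R₀ / CL = 60.3 / 10.30 = 5.854 mg/L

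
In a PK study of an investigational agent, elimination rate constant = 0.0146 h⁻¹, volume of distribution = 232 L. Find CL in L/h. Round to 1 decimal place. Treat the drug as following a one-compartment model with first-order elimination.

3.4 L/h

CL = k × Vd = 0.0146 × 232 = 3.387 L/h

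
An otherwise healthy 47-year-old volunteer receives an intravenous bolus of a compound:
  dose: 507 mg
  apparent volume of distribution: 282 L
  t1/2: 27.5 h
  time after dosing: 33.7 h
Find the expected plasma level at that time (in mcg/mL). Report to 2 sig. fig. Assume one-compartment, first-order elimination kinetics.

0.77 mcg/mL

C₀ = Dose / Vd = 507.0 / 282 = 1.798 mg/L
k = ln2 / t½ = 0.693147 / 27.5 = 0.02521 h⁻¹
C = C₀ · e^(−k·t) = 1.798 × e^(−0.02521 × 33.7)
  = 1.798 × 0.4276 = 0.7688 mg/L
(0.7688 mg/L = 0.7688 mcg/mL)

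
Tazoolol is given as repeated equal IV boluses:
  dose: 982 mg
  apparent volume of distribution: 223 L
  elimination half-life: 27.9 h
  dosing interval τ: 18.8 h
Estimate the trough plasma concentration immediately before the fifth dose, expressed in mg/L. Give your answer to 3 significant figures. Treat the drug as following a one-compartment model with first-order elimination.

6.26 mg/L

C₀ per dose = Dose / Vd = 982 / 223 = 4.404 mg/L
k = ln2 / t½ = 0.693147 / 27.9 = 0.02484 h⁻¹
Fraction remaining after one interval: r = e^(−kτ) = e^(−0.02484 × 18.8) = 0.6269
Before dose 5, 4 doses have been given (aged 1τ, 2τ, 3τ, 4τ).
C_trough = C₀ × (r + r² + … + r^4) = C₀ × r(1−r^4)/(1−r)
        = 4.404 × 0.6269 × (1 − 0.1545) / (1 − 0.6269) = 6.257 mg/L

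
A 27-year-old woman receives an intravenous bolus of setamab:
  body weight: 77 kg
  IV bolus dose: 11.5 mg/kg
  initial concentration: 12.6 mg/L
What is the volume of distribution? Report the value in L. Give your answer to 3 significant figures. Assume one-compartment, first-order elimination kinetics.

Dose = 11.5 × 77 = 885.5 mg
Vd = Dose / C₀ = 885.5 / 12.6 = 70.28 L

70.3 L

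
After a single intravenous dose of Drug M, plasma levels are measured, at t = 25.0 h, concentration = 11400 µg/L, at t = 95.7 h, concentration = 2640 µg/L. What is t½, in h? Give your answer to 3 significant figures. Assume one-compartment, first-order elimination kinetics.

k = ln(C₁/C₂) / (t₂ − t₁) = ln(11400/2640) / (95.7 − 25.0)
  = 1.463 / 70.70 = 0.02069 h⁻¹
t½ = ln2 / k = 0.693147 / 0.02069 = 33.50 h

33.5 h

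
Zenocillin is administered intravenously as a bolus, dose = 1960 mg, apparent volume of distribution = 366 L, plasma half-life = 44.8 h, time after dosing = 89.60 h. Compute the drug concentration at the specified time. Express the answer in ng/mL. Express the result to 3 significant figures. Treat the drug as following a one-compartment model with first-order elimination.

1340 ng/mL

C₀ = Dose / Vd = 1960 / 366 = 5.355 mg/L
k = ln2 / t½ = 0.693147 / 44.8 = 0.01547 h⁻¹
t / t½ = 89.60 / 44.8 = 2 half-lives
C = C₀ × (1/2)^2 = 5.355 × 0.2500 = 1.339 mg/L
Convert: 1.339 mg/L × 1000 = 1339 ng/mL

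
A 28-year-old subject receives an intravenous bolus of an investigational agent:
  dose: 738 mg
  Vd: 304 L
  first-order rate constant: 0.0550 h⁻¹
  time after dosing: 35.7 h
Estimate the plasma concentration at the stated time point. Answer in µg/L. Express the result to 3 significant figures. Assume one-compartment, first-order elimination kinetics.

341 µg/L

C₀ = Dose / Vd = 738.0 / 304 = 2.428 mg/L
C = C₀ · e^(−k·t) = 2.428 × e^(−0.05500 × 35.7)
  = 2.428 × 0.1404 = 0.3409 mg/L
Convert: 0.3409 mg/L × 1000 = 340.9 µg/L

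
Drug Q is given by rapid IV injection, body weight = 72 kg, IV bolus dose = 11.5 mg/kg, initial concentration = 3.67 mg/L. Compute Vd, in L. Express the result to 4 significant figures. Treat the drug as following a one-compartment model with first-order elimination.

225.6 L

Dose = 11.5 × 72 = 828.0 mg
Vd = Dose / C₀ = 828.0 / 3.67 = 225.6 L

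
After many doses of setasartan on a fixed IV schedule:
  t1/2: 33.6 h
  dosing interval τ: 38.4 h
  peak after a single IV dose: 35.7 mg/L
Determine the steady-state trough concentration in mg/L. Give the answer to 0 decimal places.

30 mg/L

k = ln2 / t½ = 0.693147 / 33.6 = 0.02063 h⁻¹
e^(−kτ) = e^(−0.02063 × 38.4) = 0.4529
Accumulation ratio R = 1 / (1 − e^(−kτ)) = 1 / (1 − 0.4529) = 1.828
Steady-state trough = C₀ × R × e^(−kτ) = 35.7 × 1.828 × 0.4529 = 29.56 mg/L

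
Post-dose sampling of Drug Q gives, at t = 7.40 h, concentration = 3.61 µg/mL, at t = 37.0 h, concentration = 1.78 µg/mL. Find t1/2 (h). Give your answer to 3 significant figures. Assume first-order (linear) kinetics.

29.0 h

k = ln(C₁/C₂) / (t₂ − t₁) = ln(3.61/1.78) / (37.0 − 7.40)
  = 0.7071 / 29.60 = 0.02389 h⁻¹
t½ = ln2 / k = 0.693147 / 0.02389 = 29.01 h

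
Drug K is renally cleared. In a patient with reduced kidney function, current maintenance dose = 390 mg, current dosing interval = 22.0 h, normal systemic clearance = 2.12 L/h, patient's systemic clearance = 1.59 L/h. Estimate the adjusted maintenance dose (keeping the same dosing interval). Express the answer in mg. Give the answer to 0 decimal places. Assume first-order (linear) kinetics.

To keep the same average steady-state level, dosing rate must scale with clearance.
CL ratio = 1.59 / 2.12 = 0.7500
New dose (same interval) = 390 × 0.7500 = 292.5 mg

293 mg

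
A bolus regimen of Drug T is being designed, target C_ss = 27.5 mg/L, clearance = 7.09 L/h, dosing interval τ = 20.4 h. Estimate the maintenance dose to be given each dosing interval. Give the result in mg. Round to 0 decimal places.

At steady state, Dose/τ = Css × CL.
Dose = Css × CL × τ = 27.5 × 7.090 × 20.4 = 3977 mg

3977 mg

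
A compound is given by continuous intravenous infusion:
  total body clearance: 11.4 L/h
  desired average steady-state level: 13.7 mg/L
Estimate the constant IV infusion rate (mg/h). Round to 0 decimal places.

156 mg/h

At steady state, infusion rate R₀ = Css × CL = 13.7 × 11.40 = 156.2 mg/h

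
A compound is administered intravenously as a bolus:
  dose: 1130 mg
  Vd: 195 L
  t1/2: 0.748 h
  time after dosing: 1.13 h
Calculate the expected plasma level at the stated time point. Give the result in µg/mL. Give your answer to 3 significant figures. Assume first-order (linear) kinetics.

2.03 µg/mL

C₀ = Dose / Vd = 1130 / 195 = 5.795 mg/L
k = ln2 / t½ = 0.693147 / 0.748 = 0.9267 h⁻¹
C = C₀ · e^(−k·t) = 5.795 × e^(−0.9267 × 1.13)
  = 5.795 × 0.3509 = 2.033 mg/L
(2.033 mg/L = 2.033 µg/mL)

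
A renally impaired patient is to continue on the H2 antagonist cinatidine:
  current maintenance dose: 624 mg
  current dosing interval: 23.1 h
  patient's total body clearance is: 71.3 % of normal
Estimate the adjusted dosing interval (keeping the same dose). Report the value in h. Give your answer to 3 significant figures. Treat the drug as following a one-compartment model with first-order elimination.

32.4 h

To keep the same average steady-state level, dosing rate must scale with clearance.
CL ratio = 71.3 / 100 = 0.7130
New interval (same dose) = 23.1 / 0.7130 = 32.40 h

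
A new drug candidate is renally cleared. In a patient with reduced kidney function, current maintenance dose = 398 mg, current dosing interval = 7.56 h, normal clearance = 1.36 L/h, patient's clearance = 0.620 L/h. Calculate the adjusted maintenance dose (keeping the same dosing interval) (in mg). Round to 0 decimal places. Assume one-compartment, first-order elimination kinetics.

181 mg

To keep the same average steady-state level, dosing rate must scale with clearance.
CL ratio = 0.620 / 1.36 = 0.4559
New dose (same interval) = 398 × 0.4559 = 181.4 mg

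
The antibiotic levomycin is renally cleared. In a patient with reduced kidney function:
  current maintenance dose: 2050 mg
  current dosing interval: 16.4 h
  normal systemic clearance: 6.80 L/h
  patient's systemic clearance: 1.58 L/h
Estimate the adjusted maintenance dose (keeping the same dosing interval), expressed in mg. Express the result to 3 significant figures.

To keep the same average steady-state level, dosing rate must scale with clearance.
CL ratio = 1.58 / 6.80 = 0.2324
New dose (same interval) = 2050 × 0.2324 = 476.4 mg

476 mg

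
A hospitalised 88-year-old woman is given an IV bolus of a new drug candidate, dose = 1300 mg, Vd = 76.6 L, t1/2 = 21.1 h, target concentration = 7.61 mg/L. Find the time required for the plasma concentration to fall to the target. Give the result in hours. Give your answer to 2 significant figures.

C₀ = Dose / Vd = 1300 / 76.6 = 16.97 mg/L
k = ln2 / t½ = 0.693147 / 21.1 = 0.03285 h⁻¹
t = ln(C₀ / C) / k = ln(16.97 / 7.61) / 0.03285
  = ln(2.230) / 0.03285 = 0.8020 / 0.03285 = 24.41 h

24 h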